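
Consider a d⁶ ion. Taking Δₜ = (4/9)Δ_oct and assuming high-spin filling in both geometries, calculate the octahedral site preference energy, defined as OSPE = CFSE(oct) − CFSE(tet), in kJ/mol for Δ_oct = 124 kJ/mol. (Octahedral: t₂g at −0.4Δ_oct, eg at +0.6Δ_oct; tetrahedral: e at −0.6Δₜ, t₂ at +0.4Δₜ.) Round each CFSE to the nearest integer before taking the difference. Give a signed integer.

Octahedral (high-spin): t₂g⁴ eg², CFSE = 4(−0.4) + 2(+0.6) = -0.4Δ_oct = -0.4 × 124 = -50 kJ/mol.
Tetrahedral e³ t₂³ gives -0.6Δₜ = -0.6 × (4/9) × 124 = -33 kJ/mol.
OSPE = CFSE(oct) − CFSE(tet) = -50 − (-33) = -17 kJ/mol.

-17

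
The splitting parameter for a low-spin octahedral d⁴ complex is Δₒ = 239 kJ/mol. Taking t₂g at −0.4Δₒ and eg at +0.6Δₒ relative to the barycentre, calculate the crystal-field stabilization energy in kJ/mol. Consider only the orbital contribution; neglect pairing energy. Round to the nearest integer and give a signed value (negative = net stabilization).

Electron filling gives t₂g⁴ eg⁰.
Orbital CFSE = 4(-0.4) + 0(0.6) = -1.6Δₒ = -1.6 × 239 = -382 kJ/mol.

-382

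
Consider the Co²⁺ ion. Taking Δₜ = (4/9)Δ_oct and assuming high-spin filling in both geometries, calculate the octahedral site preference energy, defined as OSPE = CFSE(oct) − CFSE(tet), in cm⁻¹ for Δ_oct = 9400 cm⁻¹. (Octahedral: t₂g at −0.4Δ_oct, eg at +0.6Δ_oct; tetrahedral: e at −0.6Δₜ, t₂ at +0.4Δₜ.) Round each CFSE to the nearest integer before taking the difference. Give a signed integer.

-2507

Group 9 minus oxidation state +2 gives a d⁷ configuration for Co²⁺.
Octahedral (high-spin): t₂g⁵ eg², CFSE = 5(−0.4) + 2(+0.6) = -0.8Δ_oct = -0.8 × 9400 = -7520 cm⁻¹.
Tetrahedral e⁴ t₂³ gives -1.2Δₜ = -1.2 × (4/9) × 9400 = -5013 cm⁻¹.
OSPE = CFSE(oct) − CFSE(tet) = -7520 − (-5013) = -2507 cm⁻¹.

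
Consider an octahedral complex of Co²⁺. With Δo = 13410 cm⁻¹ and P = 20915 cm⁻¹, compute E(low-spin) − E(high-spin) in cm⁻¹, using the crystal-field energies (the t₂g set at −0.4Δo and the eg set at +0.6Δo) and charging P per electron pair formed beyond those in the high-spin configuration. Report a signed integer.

7505

Co²⁺: group 9, so d-count = 9 − 2 = 7.
High-spin: t₂g⁵ eg², CFSE = -0.8Δo = -10728 cm⁻¹.
Low-spin: t₂g⁶ eg¹, orbital CFSE = -1.8Δo = -24138 cm⁻¹; plus 1 excess pair × P = +20915 cm⁻¹; total -3223 cm⁻¹.
The difference is -3223 − (-10728) = 7505 cm⁻¹, so high-spin lies lower.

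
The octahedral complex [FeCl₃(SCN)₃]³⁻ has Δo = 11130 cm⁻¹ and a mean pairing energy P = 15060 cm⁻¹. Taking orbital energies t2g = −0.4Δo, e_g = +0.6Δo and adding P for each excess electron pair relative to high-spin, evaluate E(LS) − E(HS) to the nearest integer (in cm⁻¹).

7860

Ligand charges: 3×(-1) from Cl⁻ and 3×(-1) from SCN⁻ sum to -6; with overall charge -3, Fe is +3.
Fe is in group 8, so Fe³⁺ is d⁵ (8 − 3 = 5).
High-spin: t2g^3 e_g^2, CFSE = 0.0Δo = 0 cm⁻¹.
For low-spin the configuration is t2g^5 e_g^0: orbital energy -2.0 × 11130 = -22260 cm⁻¹, and 2 additional pairs relative to high-spin add 30120 cm⁻¹, giving 7860 cm⁻¹.
The difference is 7860 − (0) = 7860 cm⁻¹, so high-spin lies lower.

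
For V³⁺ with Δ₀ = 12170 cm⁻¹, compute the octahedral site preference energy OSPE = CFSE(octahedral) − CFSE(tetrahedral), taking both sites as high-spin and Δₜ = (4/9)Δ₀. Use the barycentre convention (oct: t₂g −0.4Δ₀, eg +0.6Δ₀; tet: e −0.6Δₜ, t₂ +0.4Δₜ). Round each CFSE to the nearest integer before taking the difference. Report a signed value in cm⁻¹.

Group 5 minus oxidation state +3 gives a d² configuration for V³⁺.
Octahedral (high-spin): t₂g² eg⁰, CFSE = 2(−0.4) + 0(+0.6) = -0.8Δ₀ = -0.8 × 12170 = -9736 cm⁻¹.
Tetrahedral e² t₂⁰ gives -1.2Δₜ = -1.2 × (4/9) × 12170 = -6491 cm⁻¹.
Subtracting, OSPE = -9736 − (-6491) = -3245 cm⁻¹.

-3245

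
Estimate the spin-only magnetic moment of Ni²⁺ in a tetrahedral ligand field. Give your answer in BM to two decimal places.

Ni is in group 10, so Ni²⁺ is d⁸ (10 − 2 = 8).
Tetrahedral splitting is small, so the complex is high-spin.
Configuration: e^4 t2^4 → 2 unpaired electrons.
μ(spin-only) = √[2(2+2)] = √8 ≈ 2.83 BM.

2.83 BM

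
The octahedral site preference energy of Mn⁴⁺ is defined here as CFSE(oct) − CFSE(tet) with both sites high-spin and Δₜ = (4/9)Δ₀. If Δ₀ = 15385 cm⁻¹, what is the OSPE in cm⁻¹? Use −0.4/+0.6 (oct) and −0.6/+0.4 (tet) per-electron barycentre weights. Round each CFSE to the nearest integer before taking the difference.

Mn sits in group 7; removing 4 electrons leaves Mn⁴⁺ with 7 − 4 = 3 d electrons.
Octahedral high-spin t₂g³ eg⁰: CFSE = -1.2 × 15385 = -18462 cm⁻¹.
Tetrahedral e² t₂¹ gives -0.8Δₜ = -0.8 × (4/9) × 15385 = -5470 cm⁻¹.
OSPE = CFSE(oct) − CFSE(tet) = -18462 − (-5470) = -12992 cm⁻¹.

-12992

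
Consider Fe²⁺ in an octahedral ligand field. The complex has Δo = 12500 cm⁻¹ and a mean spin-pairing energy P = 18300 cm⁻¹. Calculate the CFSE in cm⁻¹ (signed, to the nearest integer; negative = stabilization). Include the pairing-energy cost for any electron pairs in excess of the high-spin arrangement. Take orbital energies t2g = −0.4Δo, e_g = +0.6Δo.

Fe is in group 8, so Fe²⁺ is d⁶ (8 − 2 = 6).
With Δo < P the complex is high-spin.
That gives t2g^4 e_g^2.
Orbital CFSE = -0.4Δo = -0.4 × 12500 = -5000 cm⁻¹.
High-spin has no excess pairs, so no pairing correction applies.

-5000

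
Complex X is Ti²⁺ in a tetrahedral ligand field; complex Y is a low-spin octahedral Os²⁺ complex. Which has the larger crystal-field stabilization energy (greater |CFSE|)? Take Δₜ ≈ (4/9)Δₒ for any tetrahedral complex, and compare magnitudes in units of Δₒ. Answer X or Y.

X: Ti is in group 4, so Ti²⁺ is d² (4 − 2 = 2); With tetrahedral geometry the complex is necessarily high-spin; e² t₂⁰, CFSE = -1.2Δₜ ≈ -0.53Δₒ.
Y: Os is in group 8, so Os²⁺ is d⁶ (8 − 2 = 6); t₂g⁶ eg⁰, CFSE = -2.4Δₒ.
So Y has the larger |CFSE|.

Y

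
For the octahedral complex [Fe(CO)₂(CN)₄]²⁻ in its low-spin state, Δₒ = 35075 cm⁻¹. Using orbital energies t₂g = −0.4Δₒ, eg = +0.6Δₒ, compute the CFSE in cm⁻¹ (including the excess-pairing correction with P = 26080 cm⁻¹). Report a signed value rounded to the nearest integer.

Ligand charges: 2×(+0) from CO and 4×(-1) from CN⁻ sum to -4; with overall charge -2, Fe is +2.
Group 8 minus oxidation state +2 gives a d⁶ configuration for Fe²⁺.
The d⁶ electrons fill as t₂g⁶ eg⁰.
CFSE(orbital) = 6×(-0.4Δₒ) + 0×(0.6Δₒ) = -2.4Δₒ; with Δₒ = 35075 cm⁻¹ that is -84180 cm⁻¹.
Relative to high-spin t₂g⁴ eg² (1 paired), the low-spin configuration has 2 additional pairs, contributing +2 × 26080 = +52160 cm⁻¹.
Combining: -84180 + 52160 = -32020 cm⁻¹.

-32020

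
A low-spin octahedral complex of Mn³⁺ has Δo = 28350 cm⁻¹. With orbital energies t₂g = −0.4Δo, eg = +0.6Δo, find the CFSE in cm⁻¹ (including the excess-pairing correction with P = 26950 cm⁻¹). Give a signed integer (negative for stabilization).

Mn is in group 7, so Mn³⁺ is d⁴ (7 − 3 = 4).
Electron filling gives t₂g⁴ eg⁰.
The orbital stabilization is -1.6Δo = -1.6 × 28350 = -45360 cm⁻¹.
Relative to high-spin t₂g³ eg¹ (0 paired), the low-spin configuration has 1 additional pair, contributing +1 × 26950 = +26950 cm⁻¹.
Overall CFSE = -45360 + 26950 = -18410 cm⁻¹.

-18410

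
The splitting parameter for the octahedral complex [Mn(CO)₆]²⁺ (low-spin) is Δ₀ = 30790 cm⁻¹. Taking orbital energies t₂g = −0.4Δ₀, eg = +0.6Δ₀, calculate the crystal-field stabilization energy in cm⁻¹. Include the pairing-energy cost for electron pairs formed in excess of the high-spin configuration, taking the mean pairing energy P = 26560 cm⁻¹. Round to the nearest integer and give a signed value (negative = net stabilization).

-8460

CO is neutral, so the +2 overall charge sits on Mn: oxidation state +2.
Mn sits in group 7; removing 2 electrons leaves Mn²⁺ with 7 − 2 = 5 d electrons.
Configuration: t₂g⁵ eg⁰.
CFSE(orbital) = 5×(-0.4Δ₀) + 0×(0.6Δ₀) = -2.0Δ₀; with Δ₀ = 30790 cm⁻¹ that is -61580 cm⁻¹.
High-spin d⁵ would be t₂g³ eg² with 0 pairs; low-spin has 2, so 2 excess pairs cost +2P = +53120 cm⁻¹.
Net CFSE = -61580 + 53120 = -8460 cm⁻¹.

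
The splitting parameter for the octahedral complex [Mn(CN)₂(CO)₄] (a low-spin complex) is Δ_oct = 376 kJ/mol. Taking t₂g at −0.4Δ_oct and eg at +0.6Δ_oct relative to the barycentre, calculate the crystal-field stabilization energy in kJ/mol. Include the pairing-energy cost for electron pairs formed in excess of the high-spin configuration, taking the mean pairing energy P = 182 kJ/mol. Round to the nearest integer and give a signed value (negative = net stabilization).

-388

Ligand charges: 2×(-1) from CN⁻ and 4×(+0) from CO sum to -2; with overall charge +0, Mn is +2.
Mn²⁺: group 7, so d-count = 7 − 2 = 5.
Electron filling gives t₂g⁵ eg⁰.
Orbital CFSE = 5(-0.4) + 0(0.6) = -2.0Δ_oct = -2.0 × 376 = -752 kJ/mol.
Relative to high-spin t₂g³ eg² (0 paired), the low-spin configuration has 2 additional pairs, contributing +2 × 182 = +364 kJ/mol.
Combining: -752 + 364 = -388 kJ/mol.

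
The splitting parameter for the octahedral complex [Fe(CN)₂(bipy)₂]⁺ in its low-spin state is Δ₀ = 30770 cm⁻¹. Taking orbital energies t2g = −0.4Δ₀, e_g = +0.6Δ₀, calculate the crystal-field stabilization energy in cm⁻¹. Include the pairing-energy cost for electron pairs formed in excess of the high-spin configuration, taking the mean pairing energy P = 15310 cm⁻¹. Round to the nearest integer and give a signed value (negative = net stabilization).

Ligand charges: 2×(-1) from CN⁻ and 2×(+0) from bipy sum to -2; with overall charge +1, Fe is +3.
Fe³⁺: group 8, so d-count = 8 − 3 = 5.
Electron filling gives t2g^5 e_g^0.
Orbital CFSE = 5(-0.4) + 0(0.6) = -2.0Δ₀ = -2.0 × 30770 = -61540 cm⁻¹.
High-spin d⁵ would be t2g^3 e_g^2 with 0 pairs; low-spin has 2, so 2 excess pairs cost +2P = +30620 cm⁻¹.
Combining: -61540 + 30620 = -30920 cm⁻¹.

-30920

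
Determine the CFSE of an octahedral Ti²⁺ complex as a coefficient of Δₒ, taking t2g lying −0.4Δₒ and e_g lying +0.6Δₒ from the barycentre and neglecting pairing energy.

-0.8 Δₒ

Ti is in group 4, so Ti²⁺ is d² (4 − 2 = 2).
Configuration: t2g^2 e_g^0.
CFSE = 2(-0.4Δₒ) + 0(0.6Δₒ) = -0.8Δₒ + 0.0Δₒ = -0.8Δₒ.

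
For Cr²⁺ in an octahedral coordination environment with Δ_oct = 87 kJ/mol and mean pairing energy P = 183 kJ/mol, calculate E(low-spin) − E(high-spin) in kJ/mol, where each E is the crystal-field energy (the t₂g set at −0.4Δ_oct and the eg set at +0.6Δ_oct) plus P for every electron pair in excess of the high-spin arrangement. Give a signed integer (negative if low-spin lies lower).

96

Cr²⁺: group 6, so d-count = 6 − 2 = 4.
In the high-spin limit (t₂g³ eg¹) the orbital term is -0.6Δ_oct = -52 kJ/mol, with no excess pairing.
For low-spin the configuration is t₂g⁴ eg⁰: orbital energy -1.6 × 87 = -139 kJ/mol, and 1 additional pair relative to high-spin adds 183 kJ/mol, giving 44 kJ/mol.
The difference is 44 − (-52) = 96 kJ/mol, so high-spin lies lower.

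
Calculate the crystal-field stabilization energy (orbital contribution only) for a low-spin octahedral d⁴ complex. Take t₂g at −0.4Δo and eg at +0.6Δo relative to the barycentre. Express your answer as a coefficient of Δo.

Configuration: t₂g⁴ eg⁰.
CFSE = 4(-0.4Δo) + 0(0.6Δo) = -1.6Δo + 0.0Δo = -1.6Δo.

-1.6 Δo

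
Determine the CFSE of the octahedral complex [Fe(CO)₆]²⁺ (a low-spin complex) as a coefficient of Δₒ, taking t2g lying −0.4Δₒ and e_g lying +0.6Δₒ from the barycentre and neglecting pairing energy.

-2.4 Δₒ

CO is neutral, so the +2 overall charge sits on Fe: oxidation state +2.
Fe is in group 8, so Fe²⁺ is d⁶ (8 − 2 = 6).
Configuration: t2g^6 e_g^0.
CFSE = 6(-0.4Δₒ) + 0(0.6Δₒ) = -2.4Δₒ + 0.0Δₒ = -2.4Δₒ.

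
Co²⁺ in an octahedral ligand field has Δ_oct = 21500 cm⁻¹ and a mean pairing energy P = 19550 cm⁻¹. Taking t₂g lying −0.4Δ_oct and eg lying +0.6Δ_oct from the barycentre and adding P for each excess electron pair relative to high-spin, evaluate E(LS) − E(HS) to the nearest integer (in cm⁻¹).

Co sits in group 9; removing 2 electrons leaves Co²⁺ with 9 − 2 = 7 d electrons.
High-spin d⁷ fills as t₂g⁵ eg² with CFSE 5(−0.4) + 2(+0.6) = -0.8Δ_oct = -17200 cm⁻¹.
For low-spin the configuration is t₂g⁶ eg¹: orbital energy -1.8 × 21500 = -38700 cm⁻¹, and 1 additional pair relative to high-spin adds 19550 cm⁻¹, giving -19150 cm⁻¹.
E(LS) − E(HS) = -19150 − (-17200) = -1950 cm⁻¹.

-1950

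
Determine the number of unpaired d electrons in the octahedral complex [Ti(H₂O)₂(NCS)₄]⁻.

1

Ligand charges: 2×(+0) from H₂O and 4×(-1) from NCS⁻ sum to -4; with overall charge -1, Ti is +3.
Ti sits in group 4; removing 3 electrons leaves Ti³⁺ with 4 − 3 = 1 d electrons.
Configuration: t₂g¹ eg⁰, giving 1 unpaired electron.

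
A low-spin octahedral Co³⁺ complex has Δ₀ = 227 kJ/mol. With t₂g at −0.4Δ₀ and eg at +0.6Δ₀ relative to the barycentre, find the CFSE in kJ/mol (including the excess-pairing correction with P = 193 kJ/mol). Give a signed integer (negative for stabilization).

-159

Co³⁺: group 9, so d-count = 9 − 3 = 6.
Electron filling gives t₂g⁶ eg⁰.
Orbital CFSE = 6(-0.4) + 0(0.6) = -2.4Δ₀ = -2.4 × 227 = -545 kJ/mol.
Relative to high-spin t₂g⁴ eg² (1 paired), the low-spin configuration has 2 additional pairs, contributing +2 × 193 = +386 kJ/mol.
Overall CFSE = -545 + 386 = -159 kJ/mol.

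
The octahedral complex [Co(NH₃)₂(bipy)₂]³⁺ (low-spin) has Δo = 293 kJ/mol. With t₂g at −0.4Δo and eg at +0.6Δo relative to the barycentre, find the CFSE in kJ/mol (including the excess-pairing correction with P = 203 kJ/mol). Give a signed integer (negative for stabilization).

Ligand charges: 2×(+0) from NH₃ and 2×(+0) from bipy sum to +0; with overall charge +3, Co is +3.
Co is in group 9, so Co³⁺ is d⁶ (9 − 3 = 6).
Configuration: t₂g⁶ eg⁰.
The orbital stabilization is -2.4Δo = -2.4 × 293 = -703 kJ/mol.
Relative to high-spin t₂g⁴ eg² (1 paired), the low-spin configuration has 2 additional pairs, contributing +2 × 203 = +406 kJ/mol.
Overall CFSE = -703 + 406 = -297 kJ/mol.

-297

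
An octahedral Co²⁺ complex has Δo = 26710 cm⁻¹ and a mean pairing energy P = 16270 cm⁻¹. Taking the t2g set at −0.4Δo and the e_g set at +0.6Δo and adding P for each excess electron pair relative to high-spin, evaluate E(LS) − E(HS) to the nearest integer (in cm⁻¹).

-10440

Co sits in group 9; removing 2 electrons leaves Co²⁺ with 9 − 2 = 7 d electrons.
High-spin d⁷ fills as t2g^5 e_g^2 with CFSE 5(−0.4) + 2(+0.6) = -0.8Δo = -21368 cm⁻¹.
Low-spin: t2g^6 e_g^1, orbital CFSE = -1.8Δo = -48078 cm⁻¹; plus 1 excess pair × P = +16270 cm⁻¹; total -31808 cm⁻¹.
Thus E(LS) − E(HS) = -10440 cm⁻¹.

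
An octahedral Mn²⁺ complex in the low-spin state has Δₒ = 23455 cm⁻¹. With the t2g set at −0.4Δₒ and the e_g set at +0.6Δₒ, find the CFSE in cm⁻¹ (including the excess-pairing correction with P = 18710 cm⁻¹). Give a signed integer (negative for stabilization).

-9490

Mn²⁺: group 7, so d-count = 7 − 2 = 5.
Electron filling gives t2g^5 e_g^0.
Orbital CFSE = 5(-0.4) + 0(0.6) = -2.0Δₒ = -2.0 × 23455 = -46910 cm⁻¹.
High-spin d⁵ would be t2g^3 e_g^2 with 0 pairs; low-spin has 2, so 2 excess pairs cost +2P = +37420 cm⁻¹.
Net CFSE = -46910 + 37420 = -9490 cm⁻¹.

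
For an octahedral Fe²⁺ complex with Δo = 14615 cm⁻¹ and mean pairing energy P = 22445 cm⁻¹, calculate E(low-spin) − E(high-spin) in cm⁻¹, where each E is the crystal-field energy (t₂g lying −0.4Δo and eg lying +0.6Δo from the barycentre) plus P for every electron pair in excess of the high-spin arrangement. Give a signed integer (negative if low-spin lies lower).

Fe is in group 8, so Fe²⁺ is d⁶ (8 − 2 = 6).
High-spin d⁶ fills as t₂g⁴ eg² with CFSE 4(−0.4) + 2(+0.6) = -0.4Δo = -5846 cm⁻¹.
Low-spin t₂g⁶ eg⁰ gives -2.4Δo = -35076 cm⁻¹, but forming 2 extra pairs costs 2P = 44890 cm⁻¹, so E(LS) = -35076 + 44890 = 9814 cm⁻¹.
E(LS) − E(HS) = 9814 − (-5846) = 15660 cm⁻¹.

15660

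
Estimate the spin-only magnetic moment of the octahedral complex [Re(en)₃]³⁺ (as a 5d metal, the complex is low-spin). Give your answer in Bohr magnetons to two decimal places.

2.83 Bohr magnetons

en is neutral, so the +3 overall charge sits on Re: oxidation state +3.
Re is in group 7, so Re³⁺ is d⁴ (7 − 3 = 4).
Configuration: t₂g⁴ eg⁰ → 2 unpaired electrons.
μ(spin-only) = √[2(2+2)] = √8 ≈ 2.83 Bohr magnetons.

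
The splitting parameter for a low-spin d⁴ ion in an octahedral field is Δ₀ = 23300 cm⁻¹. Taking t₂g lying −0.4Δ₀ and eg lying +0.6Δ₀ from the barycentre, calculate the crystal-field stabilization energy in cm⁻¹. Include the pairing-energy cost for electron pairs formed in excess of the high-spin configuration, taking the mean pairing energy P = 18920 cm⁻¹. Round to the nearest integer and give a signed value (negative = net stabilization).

Configuration: t₂g⁴ eg⁰.
The orbital stabilization is -1.6Δ₀ = -1.6 × 23300 = -37280 cm⁻¹.
Pairing penalty: 1 pair vs 0 in the high-spin reference → 1 extra × P = 18920 cm⁻¹.
Combining: -37280 + 18920 = -18360 cm⁻¹.

-18360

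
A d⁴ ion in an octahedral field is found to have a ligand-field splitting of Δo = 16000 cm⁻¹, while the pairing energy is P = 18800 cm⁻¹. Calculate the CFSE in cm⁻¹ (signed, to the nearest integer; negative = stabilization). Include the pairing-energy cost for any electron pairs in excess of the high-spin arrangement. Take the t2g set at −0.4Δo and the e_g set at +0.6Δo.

With Δo < P the complex is high-spin.
That gives t2g^3 e_g^1.
Orbital CFSE = -0.6Δo = -0.6 × 16000 = -9600 cm⁻¹.
High-spin has no excess pairs, so no pairing correction applies.

-9600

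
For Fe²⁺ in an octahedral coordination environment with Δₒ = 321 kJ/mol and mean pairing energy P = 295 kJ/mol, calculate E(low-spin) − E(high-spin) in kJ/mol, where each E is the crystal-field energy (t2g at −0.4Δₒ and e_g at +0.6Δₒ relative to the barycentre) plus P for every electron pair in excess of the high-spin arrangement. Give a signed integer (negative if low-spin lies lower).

-52

Fe²⁺: group 8, so d-count = 8 − 2 = 6.
High-spin d⁶ fills as t2g^4 e_g^2 with CFSE 4(−0.4) + 2(+0.6) = -0.4Δₒ = -128 kJ/mol.
Low-spin: t2g^6 e_g^0, orbital CFSE = -2.4Δₒ = -770 kJ/mol; plus 2 excess pairs × P = +590 kJ/mol; total -180 kJ/mol.
E(LS) − E(HS) = -180 − (-128) = -52 kJ/mol.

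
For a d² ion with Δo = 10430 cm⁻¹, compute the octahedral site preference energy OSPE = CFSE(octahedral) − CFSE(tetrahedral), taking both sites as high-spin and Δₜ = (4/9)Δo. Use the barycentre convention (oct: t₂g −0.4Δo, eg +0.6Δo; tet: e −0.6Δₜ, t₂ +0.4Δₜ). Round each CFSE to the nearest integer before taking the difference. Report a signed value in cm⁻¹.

-2781

Octahedral high-spin t₂g² eg⁰: CFSE = -0.8 × 10430 = -8344 cm⁻¹.
In a tetrahedral site the filling is e² t₂⁰: CFSE(tet) = -1.2Δₜ = -1.2 × (4/9)(10430) = -5563 cm⁻¹.
Subtracting, OSPE = -8344 − (-5563) = -2781 cm⁻¹.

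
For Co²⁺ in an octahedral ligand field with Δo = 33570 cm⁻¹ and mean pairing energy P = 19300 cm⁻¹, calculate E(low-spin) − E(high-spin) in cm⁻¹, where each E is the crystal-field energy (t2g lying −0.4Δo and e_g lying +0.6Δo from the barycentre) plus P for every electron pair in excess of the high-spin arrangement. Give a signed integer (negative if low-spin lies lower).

-14270

Co²⁺: group 9, so d-count = 9 − 2 = 7.
High-spin: t2g^5 e_g^2, CFSE = -0.8Δo = -26856 cm⁻¹.
For low-spin the configuration is t2g^6 e_g^1: orbital energy -1.8 × 33570 = -60426 cm⁻¹, and 1 additional pair relative to high-spin adds 19300 cm⁻¹, giving -41126 cm⁻¹.
Thus E(LS) − E(HS) = -14270 cm⁻¹.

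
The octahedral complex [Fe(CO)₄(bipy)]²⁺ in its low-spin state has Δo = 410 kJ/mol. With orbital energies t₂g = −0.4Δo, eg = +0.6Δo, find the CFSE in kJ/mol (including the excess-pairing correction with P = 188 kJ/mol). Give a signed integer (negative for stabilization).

-608

Ligand charges: 4×(+0) from CO and 1×(+0) from bipy sum to +0; with overall charge +2, Fe is +2.
Fe²⁺: group 8, so d-count = 8 − 2 = 6.
Configuration: t₂g⁶ eg⁰.
The orbital stabilization is -2.4Δo = -2.4 × 410 = -984 kJ/mol.
Pairing penalty: 3 pairs vs 1 in the high-spin reference → 2 extra × P = 376 kJ/mol.
Net CFSE = -984 + 376 = -608 kJ/mol.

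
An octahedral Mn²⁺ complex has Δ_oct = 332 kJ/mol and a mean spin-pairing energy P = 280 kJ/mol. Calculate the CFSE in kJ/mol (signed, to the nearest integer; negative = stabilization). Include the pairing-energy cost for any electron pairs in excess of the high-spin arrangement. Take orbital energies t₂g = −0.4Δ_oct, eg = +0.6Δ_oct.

-104

Mn sits in group 7; removing 2 electrons leaves Mn²⁺ with 7 − 2 = 5 d electrons.
With Δ_oct > P the complex is low-spin.
That gives t₂g⁵ eg⁰.
Orbital CFSE = -2.0Δ_oct = -2.0 × 332 = -664 kJ/mol.
Excess pairs vs high-spin: 2 − 0 = 2; pairing cost = +560 kJ/mol.
Net CFSE = -664 + 560 = -104 kJ/mol.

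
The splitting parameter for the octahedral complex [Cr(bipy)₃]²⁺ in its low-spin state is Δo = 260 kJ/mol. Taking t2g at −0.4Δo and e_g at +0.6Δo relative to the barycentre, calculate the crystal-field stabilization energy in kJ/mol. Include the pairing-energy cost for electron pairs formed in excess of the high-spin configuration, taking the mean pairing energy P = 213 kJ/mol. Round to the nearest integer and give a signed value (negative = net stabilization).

bipy is neutral, so the +2 overall charge sits on Cr: oxidation state +2.
Cr²⁺: group 6, so d-count = 6 − 2 = 4.
Electron filling gives t2g^4 e_g^0.
CFSE(orbital) = 4×(-0.4Δo) + 0×(0.6Δo) = -1.6Δo; with Δo = 260 kJ/mol that is -416 kJ/mol.
Pairing penalty: 1 pair vs 0 in the high-spin reference → 1 extra × P = 213 kJ/mol.
Overall CFSE = -416 + 213 = -203 kJ/mol.

-203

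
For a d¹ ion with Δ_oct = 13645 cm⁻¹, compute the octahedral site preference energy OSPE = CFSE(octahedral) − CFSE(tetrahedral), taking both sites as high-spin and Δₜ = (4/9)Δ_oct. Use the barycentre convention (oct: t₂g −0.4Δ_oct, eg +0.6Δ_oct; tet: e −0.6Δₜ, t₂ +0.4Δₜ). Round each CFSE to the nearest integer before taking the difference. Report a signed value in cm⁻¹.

Octahedral high-spin t2g^1 e_g^0: CFSE = -0.4 × 13645 = -5458 cm⁻¹.
In a tetrahedral site the filling is e^1 t2^0: CFSE(tet) = -0.6Δₜ = -0.6 × (4/9)(13645) = -3639 cm⁻¹.
OSPE = CFSE(oct) − CFSE(tet) = -5458 − (-3639) = -1819 cm⁻¹.

-1819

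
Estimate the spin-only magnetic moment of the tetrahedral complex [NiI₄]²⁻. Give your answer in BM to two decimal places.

Each I⁻ contributes -1; 4 × (-1) = -4. With overall charge -2, Ni is in the +2 oxidation state.
Ni sits in group 10; removing 2 electrons leaves Ni²⁺ with 10 − 2 = 8 d electrons.
With tetrahedral geometry the complex is necessarily high-spin.
Configuration: e⁴ t₂⁴ → 2 unpaired electrons.
μ(spin-only) = √[2(2+2)] = √8 ≈ 2.83 BM.

2.83 BM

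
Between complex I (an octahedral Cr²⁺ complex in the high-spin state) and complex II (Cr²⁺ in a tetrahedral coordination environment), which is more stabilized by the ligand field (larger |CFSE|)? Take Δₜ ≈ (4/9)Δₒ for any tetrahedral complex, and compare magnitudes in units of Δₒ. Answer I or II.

I

I: Cr is in group 6, so Cr²⁺ is d⁴ (6 − 2 = 4); t₂g³ eg¹, CFSE = -0.6Δₒ.
II: Cr²⁺: group 6, so d-count = 6 − 2 = 4; With tetrahedral geometry the complex is necessarily high-spin; e^2 t2^2, CFSE = -0.4Δₜ ≈ -0.18Δₒ.
So I has the larger |CFSE|.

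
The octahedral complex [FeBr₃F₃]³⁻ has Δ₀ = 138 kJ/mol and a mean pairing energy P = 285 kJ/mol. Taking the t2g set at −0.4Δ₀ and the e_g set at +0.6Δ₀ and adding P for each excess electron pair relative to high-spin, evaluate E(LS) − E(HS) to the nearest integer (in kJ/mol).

Ligand charges: 3×(-1) from Br⁻ and 3×(-1) from F⁻ sum to -6; with overall charge -3, Fe is +3.
Fe³⁺: group 8, so d-count = 8 − 3 = 5.
High-spin d⁵ fills as t2g^3 e_g^2 with CFSE 3(−0.4) + 2(+0.6) = 0.0Δ₀ = 0 kJ/mol.
For low-spin the configuration is t2g^5 e_g^0: orbital energy -2.0 × 138 = -276 kJ/mol, and 2 additional pairs relative to high-spin add 570 kJ/mol, giving 294 kJ/mol.
The difference is 294 − (0) = 294 kJ/mol, so high-spin lies lower.

294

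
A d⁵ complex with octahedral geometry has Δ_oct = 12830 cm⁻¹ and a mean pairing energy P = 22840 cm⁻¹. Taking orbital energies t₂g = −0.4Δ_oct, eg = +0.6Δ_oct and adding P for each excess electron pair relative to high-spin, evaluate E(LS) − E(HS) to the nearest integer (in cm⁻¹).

20020

In the high-spin limit (t₂g³ eg²) the orbital term is 0.0Δ_oct = 0 cm⁻¹, with no excess pairing.
For low-spin the configuration is t₂g⁵ eg⁰: orbital energy -2.0 × 12830 = -25660 cm⁻¹, and 2 additional pairs relative to high-spin add 45680 cm⁻¹, giving 20020 cm⁻¹.
Thus E(LS) − E(HS) = 20020 cm⁻¹.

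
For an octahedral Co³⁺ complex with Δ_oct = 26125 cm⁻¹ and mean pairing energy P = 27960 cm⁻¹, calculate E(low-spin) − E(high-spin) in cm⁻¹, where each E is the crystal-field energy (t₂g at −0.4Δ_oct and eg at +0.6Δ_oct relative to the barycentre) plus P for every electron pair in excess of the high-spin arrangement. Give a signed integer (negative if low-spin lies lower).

Group 9 minus oxidation state +3 gives a d⁶ configuration for Co³⁺.
High-spin: t₂g⁴ eg², CFSE = -0.4Δ_oct = -10450 cm⁻¹.
For low-spin the configuration is t₂g⁶ eg⁰: orbital energy -2.4 × 26125 = -62700 cm⁻¹, and 2 additional pairs relative to high-spin add 55920 cm⁻¹, giving -6780 cm⁻¹.
Thus E(LS) − E(HS) = 3670 cm⁻¹.

3670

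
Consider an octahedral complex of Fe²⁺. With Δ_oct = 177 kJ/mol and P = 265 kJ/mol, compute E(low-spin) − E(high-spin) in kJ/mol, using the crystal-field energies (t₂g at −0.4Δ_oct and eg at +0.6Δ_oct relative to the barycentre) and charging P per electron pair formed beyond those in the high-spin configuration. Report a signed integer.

176

Group 8 minus oxidation state +2 gives a d⁶ configuration for Fe²⁺.
High-spin d⁶ fills as t₂g⁴ eg² with CFSE 4(−0.4) + 2(+0.6) = -0.4Δ_oct = -71 kJ/mol.
Low-spin: t₂g⁶ eg⁰, orbital CFSE = -2.4Δ_oct = -425 kJ/mol; plus 2 excess pairs × P = +530 kJ/mol; total 105 kJ/mol.
The difference is 105 − (-71) = 176 kJ/mol, so high-spin lies lower.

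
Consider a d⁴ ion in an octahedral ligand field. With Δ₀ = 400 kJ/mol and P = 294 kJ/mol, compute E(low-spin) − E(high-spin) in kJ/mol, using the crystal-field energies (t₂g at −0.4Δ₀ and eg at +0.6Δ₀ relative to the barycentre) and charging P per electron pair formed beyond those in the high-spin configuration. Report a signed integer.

High-spin d⁴ fills as t₂g³ eg¹ with CFSE 3(−0.4) + 1(+0.6) = -0.6Δ₀ = -240 kJ/mol.
Low-spin t₂g⁴ eg⁰ gives -1.6Δ₀ = -640 kJ/mol, but forming 1 extra pair costs 1P = 294 kJ/mol, so E(LS) = -640 + 294 = -346 kJ/mol.
E(LS) − E(HS) = -346 − (-240) = -106 kJ/mol.

-106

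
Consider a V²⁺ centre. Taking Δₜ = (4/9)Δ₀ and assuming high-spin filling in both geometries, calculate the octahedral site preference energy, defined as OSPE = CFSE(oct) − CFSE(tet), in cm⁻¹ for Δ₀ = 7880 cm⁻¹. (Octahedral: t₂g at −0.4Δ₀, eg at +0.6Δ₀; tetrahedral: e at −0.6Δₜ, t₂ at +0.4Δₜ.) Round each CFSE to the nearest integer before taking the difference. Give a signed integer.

V sits in group 5; removing 2 electrons leaves V²⁺ with 5 − 2 = 3 d electrons.
Octahedral high-spin t₂g³ eg⁰: CFSE = -1.2 × 7880 = -9456 cm⁻¹.
Tetrahedral e² t₂¹ gives -0.8Δₜ = -0.8 × (4/9) × 7880 = -2802 cm⁻¹.
OSPE = -9456 − (-2802) = -6654 cm⁻¹.

-6654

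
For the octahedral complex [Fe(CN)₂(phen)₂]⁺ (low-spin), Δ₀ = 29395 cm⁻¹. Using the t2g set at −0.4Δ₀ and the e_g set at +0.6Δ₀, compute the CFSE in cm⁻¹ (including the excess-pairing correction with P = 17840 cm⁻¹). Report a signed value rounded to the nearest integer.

-23110

Ligand charges: 2×(-1) from CN⁻ and 2×(+0) from phen sum to -2; with overall charge +1, Fe is +3.
Fe sits in group 8; removing 3 electrons leaves Fe³⁺ with 8 − 3 = 5 d electrons.
The d⁵ electrons fill as t2g^5 e_g^0.
CFSE(orbital) = 5×(-0.4Δ₀) + 0×(0.6Δ₀) = -2.0Δ₀; with Δ₀ = 29395 cm⁻¹ that is -58790 cm⁻¹.
Pairing penalty: 2 pairs vs 0 in the high-spin reference → 2 extra × P = 35680 cm⁻¹.
Net CFSE = -58790 + 35680 = -23110 cm⁻¹.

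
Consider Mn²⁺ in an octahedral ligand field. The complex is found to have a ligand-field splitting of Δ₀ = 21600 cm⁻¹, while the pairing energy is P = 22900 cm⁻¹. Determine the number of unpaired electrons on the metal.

5

Mn²⁺: group 7, so d-count = 7 − 2 = 5.
Δ₀ < P, so pairing is avoided: the ground state is high-spin.
That gives t₂g³ eg².
Unpaired electrons: 5.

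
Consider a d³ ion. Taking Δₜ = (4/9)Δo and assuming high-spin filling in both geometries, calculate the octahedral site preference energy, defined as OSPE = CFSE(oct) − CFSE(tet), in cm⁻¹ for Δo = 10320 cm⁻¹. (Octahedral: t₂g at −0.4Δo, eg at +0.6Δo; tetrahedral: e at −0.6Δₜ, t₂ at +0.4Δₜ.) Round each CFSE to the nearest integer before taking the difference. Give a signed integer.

Octahedral (high-spin): t2g^3 e_g^0, CFSE = 3(−0.4) + 0(+0.6) = -1.2Δo = -1.2 × 10320 = -12384 cm⁻¹.
Tetrahedral e^2 t2^1 gives -0.8Δₜ = -0.8 × (4/9) × 10320 = -3669 cm⁻¹.
Subtracting, OSPE = -12384 − (-3669) = -8715 cm⁻¹.

-8715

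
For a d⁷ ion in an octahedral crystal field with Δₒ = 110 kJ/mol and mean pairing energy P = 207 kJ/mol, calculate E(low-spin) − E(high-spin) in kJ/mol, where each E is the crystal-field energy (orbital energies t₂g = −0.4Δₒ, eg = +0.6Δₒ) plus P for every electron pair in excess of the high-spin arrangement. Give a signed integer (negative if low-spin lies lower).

97

High-spin: t₂g⁵ eg², CFSE = -0.8Δₒ = -88 kJ/mol.
Low-spin t₂g⁶ eg¹ gives -1.8Δₒ = -198 kJ/mol, but forming 1 extra pair costs 1P = 207 kJ/mol, so E(LS) = -198 + 207 = 9 kJ/mol.
Thus E(LS) − E(HS) = 97 kJ/mol.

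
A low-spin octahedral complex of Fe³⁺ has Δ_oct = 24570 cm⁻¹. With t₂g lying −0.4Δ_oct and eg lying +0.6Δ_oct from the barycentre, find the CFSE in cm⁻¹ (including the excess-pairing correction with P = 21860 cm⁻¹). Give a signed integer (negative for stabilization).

Group 8 minus oxidation state +3 gives a d⁵ configuration for Fe³⁺.
Electron filling gives t₂g⁵ eg⁰.
Orbital CFSE = 5(-0.4) + 0(0.6) = -2.0Δ_oct = -2.0 × 24570 = -49140 cm⁻¹.
High-spin d⁵ would be t₂g³ eg² with 0 pairs; low-spin has 2, so 2 excess pairs cost +2P = +43720 cm⁻¹.
Net CFSE = -49140 + 43720 = -5420 cm⁻¹.

-5420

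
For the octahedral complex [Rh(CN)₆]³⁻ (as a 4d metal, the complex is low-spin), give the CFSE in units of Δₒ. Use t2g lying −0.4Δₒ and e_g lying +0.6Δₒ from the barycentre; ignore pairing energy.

Each CN⁻ contributes -1; 6 × (-1) = -6. With overall charge -3, Rh is in the +3 oxidation state.
Rh sits in group 9; removing 3 electrons leaves Rh³⁺ with 9 − 3 = 6 d electrons.
Configuration: t2g^6 e_g^0.
CFSE = 6(-0.4Δₒ) + 0(0.6Δₒ) = -2.4Δₒ + 0.0Δₒ = -2.4Δₒ.

-2.4 Δₒ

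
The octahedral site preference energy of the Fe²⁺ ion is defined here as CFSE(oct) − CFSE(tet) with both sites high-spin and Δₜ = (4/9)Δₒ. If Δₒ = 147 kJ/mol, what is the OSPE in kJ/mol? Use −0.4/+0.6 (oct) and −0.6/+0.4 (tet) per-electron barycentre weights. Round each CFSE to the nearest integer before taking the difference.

Group 8 minus oxidation state +2 gives a d⁶ configuration for Fe²⁺.
Octahedral high-spin t₂g⁴ eg²: CFSE = -0.4 × 147 = -59 kJ/mol.
Tetrahedral e³ t₂³ gives -0.6Δₜ = -0.6 × (4/9) × 147 = -39 kJ/mol.
OSPE = CFSE(oct) − CFSE(tet) = -59 − (-39) = -20 kJ/mol.

-20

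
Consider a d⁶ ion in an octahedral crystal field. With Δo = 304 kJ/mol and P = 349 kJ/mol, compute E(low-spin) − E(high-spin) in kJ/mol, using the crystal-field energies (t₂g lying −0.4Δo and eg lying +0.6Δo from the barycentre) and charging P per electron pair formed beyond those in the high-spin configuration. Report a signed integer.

90

High-spin: t₂g⁴ eg², CFSE = -0.4Δo = -122 kJ/mol.
For low-spin the configuration is t₂g⁶ eg⁰: orbital energy -2.4 × 304 = -730 kJ/mol, and 2 additional pairs relative to high-spin add 698 kJ/mol, giving -32 kJ/mol.
The difference is -32 − (-122) = 90 kJ/mol, so high-spin lies lower.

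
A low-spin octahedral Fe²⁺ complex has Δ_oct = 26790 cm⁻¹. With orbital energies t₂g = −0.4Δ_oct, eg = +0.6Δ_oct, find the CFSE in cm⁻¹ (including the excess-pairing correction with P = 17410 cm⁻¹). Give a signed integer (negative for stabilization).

Fe sits in group 8; removing 2 electrons leaves Fe²⁺ with 8 − 2 = 6 d electrons.
Configuration: t₂g⁶ eg⁰.
The orbital stabilization is -2.4Δ_oct = -2.4 × 26790 = -64296 cm⁻¹.
Relative to high-spin t₂g⁴ eg² (1 paired), the low-spin configuration has 2 additional pairs, contributing +2 × 17410 = +34820 cm⁻¹.
Combining: -64296 + 34820 = -29476 cm⁻¹.

-29476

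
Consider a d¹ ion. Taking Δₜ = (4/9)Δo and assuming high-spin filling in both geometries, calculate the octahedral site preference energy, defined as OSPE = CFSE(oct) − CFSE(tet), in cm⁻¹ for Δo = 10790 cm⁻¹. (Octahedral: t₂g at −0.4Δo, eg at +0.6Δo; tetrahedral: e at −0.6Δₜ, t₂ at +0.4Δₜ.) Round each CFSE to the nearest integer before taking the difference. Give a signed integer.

Octahedral high-spin t₂g¹ eg⁰: CFSE = -0.4 × 10790 = -4316 cm⁻¹.
In a tetrahedral site the filling is e¹ t₂⁰: CFSE(tet) = -0.6Δₜ = -0.6 × (4/9)(10790) = -2877 cm⁻¹.
OSPE = -4316 − (-2877) = -1439 cm⁻¹.

-1439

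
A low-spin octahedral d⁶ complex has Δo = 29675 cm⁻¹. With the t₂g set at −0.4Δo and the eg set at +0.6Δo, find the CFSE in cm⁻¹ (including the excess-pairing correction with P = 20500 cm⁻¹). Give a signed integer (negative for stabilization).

-30220

Electron filling gives t₂g⁶ eg⁰.
The orbital stabilization is -2.4Δo = -2.4 × 29675 = -71220 cm⁻¹.
Pairing penalty: 3 pairs vs 1 in the high-spin reference → 2 extra × P = 41000 cm⁻¹.
Net CFSE = -71220 + 41000 = -30220 cm⁻¹.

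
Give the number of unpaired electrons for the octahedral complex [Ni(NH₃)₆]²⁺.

2

NH₃ is neutral, so the +2 overall charge sits on Ni: oxidation state +2.
Ni is in group 10, so Ni²⁺ is d⁸ (10 − 2 = 8).
For octahedral d⁸ the high- and low-spin configurations coincide.
Configuration: t2g^6 e_g^2, giving 2 unpaired electrons.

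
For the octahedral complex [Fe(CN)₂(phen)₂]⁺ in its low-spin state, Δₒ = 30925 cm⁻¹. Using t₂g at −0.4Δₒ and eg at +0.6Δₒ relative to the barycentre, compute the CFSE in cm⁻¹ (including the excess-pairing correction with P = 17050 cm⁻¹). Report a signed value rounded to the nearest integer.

Ligand charges: 2×(-1) from CN⁻ and 2×(+0) from phen sum to -2; with overall charge +1, Fe is +3.
Fe sits in group 8; removing 3 electrons leaves Fe³⁺ with 8 − 3 = 5 d electrons.
Configuration: t₂g⁵ eg⁰.
Orbital CFSE = 5(-0.4) + 0(0.6) = -2.0Δₒ = -2.0 × 30925 = -61850 cm⁻¹.
High-spin d⁵ would be t₂g³ eg² with 0 pairs; low-spin has 2, so 2 excess pairs cost +2P = +34100 cm⁻¹.
Combining: -61850 + 34100 = -27750 cm⁻¹.

-27750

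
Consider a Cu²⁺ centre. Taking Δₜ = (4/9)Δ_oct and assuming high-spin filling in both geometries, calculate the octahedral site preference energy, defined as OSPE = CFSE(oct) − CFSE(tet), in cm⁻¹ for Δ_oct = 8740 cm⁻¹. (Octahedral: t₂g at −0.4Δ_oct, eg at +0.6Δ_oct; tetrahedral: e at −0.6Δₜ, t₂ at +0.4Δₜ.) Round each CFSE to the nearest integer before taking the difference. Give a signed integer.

-3690

Group 11 minus oxidation state +2 gives a d⁹ configuration for Cu²⁺.
In an octahedral site d⁹ (HS) is t₂g⁶ eg³, giving CFSE(oct) = -0.6Δ_oct = -5244 cm⁻¹.
Tetrahedral e⁴ t₂⁵ gives -0.4Δₜ = -0.4 × (4/9) × 8740 = -1554 cm⁻¹.
OSPE = -5244 − (-1554) = -3690 cm⁻¹.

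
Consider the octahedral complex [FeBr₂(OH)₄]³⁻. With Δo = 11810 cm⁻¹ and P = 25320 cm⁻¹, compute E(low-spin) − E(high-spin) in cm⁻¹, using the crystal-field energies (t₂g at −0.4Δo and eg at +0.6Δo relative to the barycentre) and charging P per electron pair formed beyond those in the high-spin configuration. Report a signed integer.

Ligand charges: 2×(-1) from Br⁻ and 4×(-1) from OH⁻ sum to -6; with overall charge -3, Fe is +3.
Fe³⁺: group 8, so d-count = 8 − 3 = 5.
High-spin d⁵ fills as t₂g³ eg² with CFSE 3(−0.4) + 2(+0.6) = 0.0Δo = 0 cm⁻¹.
For low-spin the configuration is t₂g⁵ eg⁰: orbital energy -2.0 × 11810 = -23620 cm⁻¹, and 2 additional pairs relative to high-spin add 50640 cm⁻¹, giving 27020 cm⁻¹.
Thus E(LS) − E(HS) = 27020 cm⁻¹.

27020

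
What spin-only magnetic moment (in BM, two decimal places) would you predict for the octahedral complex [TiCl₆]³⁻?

1.73 BM

Each Cl⁻ contributes -1; 6 × (-1) = -6. With overall charge -3, Ti is in the +3 oxidation state.
Ti sits in group 4; removing 3 electrons leaves Ti³⁺ with 4 − 3 = 1 d electrons.
Configuration: t₂g¹ eg⁰ → 1 unpaired electron.
μ(spin-only) = √[1(1+2)] = √3 ≈ 1.73 BM.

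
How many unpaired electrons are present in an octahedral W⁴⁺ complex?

2

W sits in group 6; removing 4 electrons leaves W⁴⁺ with 6 − 4 = 2 d electrons.
Configuration: t₂g² eg⁰, giving 2 unpaired electrons.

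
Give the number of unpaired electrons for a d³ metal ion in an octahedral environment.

3

For octahedral d³ the high- and low-spin configurations coincide.
Configuration: t2g^3 e_g^0, giving 3 unpaired electrons.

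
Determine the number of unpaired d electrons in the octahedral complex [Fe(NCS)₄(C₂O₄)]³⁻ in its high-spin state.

Ligand charges: 4×(-1) from NCS⁻ and 1×(-2) from C₂O₄²⁻ sum to -6; with overall charge -3, Fe is +3.
Group 8 minus oxidation state +3 gives a d⁵ configuration for Fe³⁺.
Configuration: t₂g³ eg², giving 5 unpaired electrons.

5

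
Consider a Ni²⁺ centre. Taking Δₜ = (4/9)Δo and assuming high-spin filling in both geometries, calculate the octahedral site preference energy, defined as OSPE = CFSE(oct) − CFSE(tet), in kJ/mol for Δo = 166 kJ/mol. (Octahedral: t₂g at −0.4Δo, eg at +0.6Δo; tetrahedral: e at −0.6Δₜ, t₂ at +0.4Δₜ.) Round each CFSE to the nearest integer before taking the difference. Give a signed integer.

-140

Group 10 minus oxidation state +2 gives a d⁸ configuration for Ni²⁺.
Octahedral high-spin t₂g⁶ eg²: CFSE = -1.2 × 166 = -199 kJ/mol.
Tetrahedral e⁴ t₂⁴ gives -0.8Δₜ = -0.8 × (4/9) × 166 = -59 kJ/mol.
OSPE = CFSE(oct) − CFSE(tet) = -199 − (-59) = -140 kJ/mol.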